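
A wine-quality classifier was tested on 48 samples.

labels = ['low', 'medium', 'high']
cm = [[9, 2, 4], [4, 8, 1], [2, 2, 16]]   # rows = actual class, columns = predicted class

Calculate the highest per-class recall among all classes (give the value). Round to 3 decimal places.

0.800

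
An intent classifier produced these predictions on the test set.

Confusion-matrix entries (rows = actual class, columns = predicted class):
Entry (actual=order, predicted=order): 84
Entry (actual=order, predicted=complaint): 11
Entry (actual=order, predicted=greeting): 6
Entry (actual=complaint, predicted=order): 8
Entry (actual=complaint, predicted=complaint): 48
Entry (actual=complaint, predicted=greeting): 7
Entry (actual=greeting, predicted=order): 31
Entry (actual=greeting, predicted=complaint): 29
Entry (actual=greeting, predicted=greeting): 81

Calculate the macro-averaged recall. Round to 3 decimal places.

0.723

Per-class recall (TP/(TP+FN)):
  order: TP=84, FN=11+6=17 → 84/101 = 0.8317
  complaint: TP=48, FN=8+7=15 → 48/63 = 0.7619
  greeting: TP=81, FN=31+29=60 → 81/141 = 0.5745
Macro-recall = mean = (0.8317 + 0.7619 + 0.5745) / 3 = 0.723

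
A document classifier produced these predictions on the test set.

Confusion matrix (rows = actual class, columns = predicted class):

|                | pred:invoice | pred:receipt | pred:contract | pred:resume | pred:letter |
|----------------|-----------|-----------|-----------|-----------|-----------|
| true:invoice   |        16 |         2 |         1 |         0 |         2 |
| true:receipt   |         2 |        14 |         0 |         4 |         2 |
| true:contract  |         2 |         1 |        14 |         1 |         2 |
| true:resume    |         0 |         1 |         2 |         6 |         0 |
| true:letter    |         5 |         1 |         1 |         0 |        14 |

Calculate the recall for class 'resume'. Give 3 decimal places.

recall = TP/(TP+FN).
resume: TP=6, FN=0+1+2+0=3 → 6/9 = 0.6667

0.667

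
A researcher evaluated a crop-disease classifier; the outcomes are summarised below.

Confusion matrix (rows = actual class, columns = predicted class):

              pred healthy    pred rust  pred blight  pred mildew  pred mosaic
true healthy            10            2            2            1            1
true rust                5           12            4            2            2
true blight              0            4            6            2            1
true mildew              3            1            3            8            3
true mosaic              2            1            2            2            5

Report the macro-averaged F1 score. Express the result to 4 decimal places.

Per-class F1 score (2·TP/(2·TP+FP+FN)):
  healthy: TP=10, FP=5+0+3+2=10, FN=2+2+1+1=6 → 20/36 = 0.55556
  rust: TP=12, FP=2+4+1+1=8, FN=5+4+2+2=13 → 24/45 = 0.53333
  blight: TP=6, FP=2+4+3+2=11, FN=0+4+2+1=7 → 12/30 = 0.40000
  mildew: TP=8, FP=1+2+2+2=7, FN=3+1+3+3=10 → 16/33 = 0.48485
  mosaic: TP=5, FP=1+2+1+3=7, FN=2+1+2+2=7 → 10/24 = 0.41667
Macro-F1 score = mean = (0.55556 + 0.53333 + 0.40000 + 0.48485 + 0.41667) / 5 = 0.4781

0.4781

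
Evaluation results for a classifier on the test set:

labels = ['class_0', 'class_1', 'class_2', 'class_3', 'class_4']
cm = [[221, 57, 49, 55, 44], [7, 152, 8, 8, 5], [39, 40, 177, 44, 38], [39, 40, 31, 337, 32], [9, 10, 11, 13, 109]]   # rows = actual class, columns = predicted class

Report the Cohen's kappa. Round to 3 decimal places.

Observed agreement pₒ = trace/N = 996/1575 = 0.6324
Expected agreement pₑ = Σ (rowᵢ·colᵢ)/N² = (426·315 + 180·299 + 338·276 + 479·457 + 152·228)/1575² = 0.2156
κ = (pₒ − pₑ)/(1 − pₑ) = (0.6324 − 0.2156)/(1 − 0.2156) = 0.531

0.531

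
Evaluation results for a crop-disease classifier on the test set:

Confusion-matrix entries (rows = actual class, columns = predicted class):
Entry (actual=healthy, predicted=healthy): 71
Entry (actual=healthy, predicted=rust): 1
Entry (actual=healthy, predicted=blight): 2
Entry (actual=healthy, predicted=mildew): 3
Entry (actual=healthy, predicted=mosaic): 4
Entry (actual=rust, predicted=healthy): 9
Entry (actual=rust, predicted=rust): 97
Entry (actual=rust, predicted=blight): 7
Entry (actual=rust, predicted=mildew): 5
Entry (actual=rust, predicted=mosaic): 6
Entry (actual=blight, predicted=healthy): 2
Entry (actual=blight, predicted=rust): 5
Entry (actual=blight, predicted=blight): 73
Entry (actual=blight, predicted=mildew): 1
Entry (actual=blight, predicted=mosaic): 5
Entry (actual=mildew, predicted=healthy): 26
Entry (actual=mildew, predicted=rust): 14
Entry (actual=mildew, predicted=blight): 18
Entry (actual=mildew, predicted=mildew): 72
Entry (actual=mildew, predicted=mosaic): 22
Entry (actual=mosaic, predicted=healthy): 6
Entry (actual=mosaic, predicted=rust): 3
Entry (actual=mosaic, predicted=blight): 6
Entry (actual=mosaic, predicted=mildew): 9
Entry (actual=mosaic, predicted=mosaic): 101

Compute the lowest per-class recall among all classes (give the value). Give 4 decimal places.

0.4737

Per-class recall (TP/(TP+FN)):
  healthy: TP=71, FN=1+2+3+4=10 → 71/81 = 0.87654
  rust: TP=97, FN=9+7+5+6=27 → 97/124 = 0.78226
  blight: TP=73, FN=2+5+1+5=13 → 73/86 = 0.84884
  mildew: TP=72, FN=26+14+18+22=80 → 72/152 = 0.47368
  mosaic: TP=101, FN=6+3+6+9=24 → 101/125 = 0.80800
Lowest is class 'mildew' with recall = 0.4737.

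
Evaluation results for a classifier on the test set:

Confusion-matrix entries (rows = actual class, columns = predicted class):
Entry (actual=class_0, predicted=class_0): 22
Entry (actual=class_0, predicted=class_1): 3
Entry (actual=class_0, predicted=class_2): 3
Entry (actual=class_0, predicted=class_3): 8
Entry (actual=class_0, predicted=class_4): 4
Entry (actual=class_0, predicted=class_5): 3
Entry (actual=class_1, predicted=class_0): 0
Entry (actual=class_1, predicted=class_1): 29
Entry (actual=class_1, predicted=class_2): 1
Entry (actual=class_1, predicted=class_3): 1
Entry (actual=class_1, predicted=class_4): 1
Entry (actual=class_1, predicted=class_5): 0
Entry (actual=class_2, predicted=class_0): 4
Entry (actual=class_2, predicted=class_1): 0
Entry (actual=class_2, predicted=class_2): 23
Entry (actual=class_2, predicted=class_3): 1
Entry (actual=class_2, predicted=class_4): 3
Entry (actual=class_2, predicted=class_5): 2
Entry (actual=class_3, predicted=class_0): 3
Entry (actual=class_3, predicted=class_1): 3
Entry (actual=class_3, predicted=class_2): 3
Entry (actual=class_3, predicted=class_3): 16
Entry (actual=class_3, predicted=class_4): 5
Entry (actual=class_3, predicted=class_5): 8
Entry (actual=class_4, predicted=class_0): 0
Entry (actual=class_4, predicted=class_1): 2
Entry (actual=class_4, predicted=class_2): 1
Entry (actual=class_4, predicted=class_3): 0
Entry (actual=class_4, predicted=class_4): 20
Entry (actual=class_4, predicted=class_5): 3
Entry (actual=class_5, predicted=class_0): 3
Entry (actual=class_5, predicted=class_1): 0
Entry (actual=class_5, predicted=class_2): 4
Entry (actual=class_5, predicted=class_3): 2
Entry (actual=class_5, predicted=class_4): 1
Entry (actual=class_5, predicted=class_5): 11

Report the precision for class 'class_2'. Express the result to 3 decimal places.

Treat 'class_2' as positive and all other classes as negative.
precision = TP/(TP+FP).
class_2: TP=23, FP=3+1+3+1+4=12 → 23/35 = 0.6571

0.657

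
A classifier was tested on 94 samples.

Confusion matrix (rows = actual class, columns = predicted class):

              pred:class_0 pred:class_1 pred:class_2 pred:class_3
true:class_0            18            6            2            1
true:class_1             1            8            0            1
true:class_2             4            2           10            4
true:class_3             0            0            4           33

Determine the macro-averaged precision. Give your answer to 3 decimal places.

0.688

Per-class precision (TP/(TP+FP)):
  class_0: TP=18, FP=1+4+0=5 → 18/23 = 0.7826
  class_1: TP=8, FP=6+2+0=8 → 8/16 = 0.5000
  class_2: TP=10, FP=2+0+4=6 → 10/16 = 0.6250
  class_3: TP=33, FP=1+1+4=6 → 33/39 = 0.8462
Macro-precision = mean = (0.7826 + 0.5000 + 0.6250 + 0.8462) / 4 = 0.688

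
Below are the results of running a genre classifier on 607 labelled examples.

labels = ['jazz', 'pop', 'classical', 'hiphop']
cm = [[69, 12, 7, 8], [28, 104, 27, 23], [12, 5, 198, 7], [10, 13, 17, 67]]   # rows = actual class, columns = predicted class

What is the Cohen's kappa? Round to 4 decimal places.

Observed agreement pₒ = trace/N = 438/607 = 0.72158
Expected agreement pₑ = Σ (rowᵢ·colᵢ)/N² = (96·119 + 182·134 + 222·249 + 107·105)/607² = 0.27772
κ = (pₒ − pₑ)/(1 − pₑ) = (0.72158 − 0.27772)/(1 − 0.27772) = 0.6145

0.6145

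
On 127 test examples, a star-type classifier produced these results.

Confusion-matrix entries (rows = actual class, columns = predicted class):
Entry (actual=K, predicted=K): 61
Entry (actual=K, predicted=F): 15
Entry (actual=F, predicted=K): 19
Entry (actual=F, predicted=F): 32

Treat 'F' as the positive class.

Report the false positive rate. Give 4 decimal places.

0.1974

FPR = FP/(FP+TN) = 15/(15+61) = 0.1974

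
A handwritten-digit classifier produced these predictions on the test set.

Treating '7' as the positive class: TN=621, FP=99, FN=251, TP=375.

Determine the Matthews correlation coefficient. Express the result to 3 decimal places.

0.482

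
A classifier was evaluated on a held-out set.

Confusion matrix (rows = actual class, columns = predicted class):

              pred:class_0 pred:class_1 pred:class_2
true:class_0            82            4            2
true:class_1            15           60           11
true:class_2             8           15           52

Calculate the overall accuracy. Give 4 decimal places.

Accuracy = trace / total = (82+60+52=194) / 249 = 194/249 = 0.7791

0.7791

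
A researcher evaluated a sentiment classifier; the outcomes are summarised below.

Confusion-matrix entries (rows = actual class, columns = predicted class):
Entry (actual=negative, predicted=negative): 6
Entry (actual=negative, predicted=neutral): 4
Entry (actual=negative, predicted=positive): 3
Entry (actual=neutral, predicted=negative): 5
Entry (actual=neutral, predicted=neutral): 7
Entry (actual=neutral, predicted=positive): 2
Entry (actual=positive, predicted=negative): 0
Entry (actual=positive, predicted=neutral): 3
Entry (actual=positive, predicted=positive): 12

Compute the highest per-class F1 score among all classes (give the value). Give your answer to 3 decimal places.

0.750

Per-class F1 score (2·TP/(2·TP+FP+FN)):
  negative: TP=6, FP=5+0=5, FN=4+3=7 → 12/24 = 0.5000
  neutral: TP=7, FP=4+3=7, FN=5+2=7 → 14/28 = 0.5000
  positive: TP=12, FP=3+2=5, FN=0+3=3 → 24/32 = 0.7500
Highest is class 'positive' with F1 score = 0.750.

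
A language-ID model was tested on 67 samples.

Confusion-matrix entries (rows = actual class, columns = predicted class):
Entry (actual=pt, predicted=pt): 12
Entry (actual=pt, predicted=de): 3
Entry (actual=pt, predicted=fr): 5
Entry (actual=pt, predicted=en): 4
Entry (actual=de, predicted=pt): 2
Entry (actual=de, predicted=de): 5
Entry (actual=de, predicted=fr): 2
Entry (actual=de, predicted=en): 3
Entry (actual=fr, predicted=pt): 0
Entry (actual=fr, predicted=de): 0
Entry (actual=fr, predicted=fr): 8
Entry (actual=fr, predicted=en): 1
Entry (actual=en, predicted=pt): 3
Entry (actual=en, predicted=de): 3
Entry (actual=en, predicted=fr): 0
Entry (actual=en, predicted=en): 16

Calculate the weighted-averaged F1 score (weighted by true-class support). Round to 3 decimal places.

0.606

Per-class F1 score (2·TP/(2·TP+FP+FN)):
  pt: TP=12, FP=2+0+3=5, FN=3+5+4=12 → 24/41 = 0.5854
  de: TP=5, FP=3+0+3=6, FN=2+2+3=7 → 10/23 = 0.4348
  fr: TP=8, FP=5+2+0=7, FN=0+0+1=1 → 16/24 = 0.6667
  en: TP=16, FP=4+3+1=8, FN=3+3+0=6 → 32/46 = 0.6957
Weighted-F1 score = Σ (supportᵢ/N)·F1 scoreᵢ with N=67: (24/67)·0.5854 + (12/67)·0.4348 + (9/67)·0.6667 + (22/67)·0.6957 = 0.606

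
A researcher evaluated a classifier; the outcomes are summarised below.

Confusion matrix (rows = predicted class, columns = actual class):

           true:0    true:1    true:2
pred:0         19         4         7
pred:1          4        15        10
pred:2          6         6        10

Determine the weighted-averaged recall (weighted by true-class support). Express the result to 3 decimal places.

0.543

Per-class recall (TP/(TP+FN)):
  0: TP=19, FN=4+6=10 → 19/29 = 0.6552
  1: TP=15, FN=4+6=10 → 15/25 = 0.6000
  2: TP=10, FN=7+10=17 → 10/27 = 0.3704
Weighted-recall = Σ (supportᵢ/N)·recallᵢ with N=81: (29/81)·0.6552 + (25/81)·0.6000 + (27/81)·0.3704 = 0.543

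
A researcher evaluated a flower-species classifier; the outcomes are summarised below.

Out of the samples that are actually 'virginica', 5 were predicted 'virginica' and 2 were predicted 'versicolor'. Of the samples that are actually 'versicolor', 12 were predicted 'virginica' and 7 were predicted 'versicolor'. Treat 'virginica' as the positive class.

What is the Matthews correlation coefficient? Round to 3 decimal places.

MCC = (TP·TN − FP·FN) / √((TP+FP)(TP+FN)(TN+FP)(TN+FN))
Numerator = 5·7 − 12·2 = 11
Denominator = √(17·7·19·9) = √20349 = 142.6499
MCC = 11 / 142.6499 = 0.077

0.077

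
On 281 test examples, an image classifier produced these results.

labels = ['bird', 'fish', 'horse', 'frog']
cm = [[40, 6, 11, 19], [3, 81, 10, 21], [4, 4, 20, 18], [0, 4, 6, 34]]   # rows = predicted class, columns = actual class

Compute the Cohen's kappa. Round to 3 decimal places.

Observed agreement pₒ = trace/N = 175/281 = 0.6228
Expected agreement pₑ = Σ (rowᵢ·colᵢ)/N² = (47·76 + 95·115 + 47·46 + 92·44)/281² = 0.2622
κ = (pₒ − pₑ)/(1 − pₑ) = (0.6228 − 0.2622)/(1 − 0.2622) = 0.489

0.489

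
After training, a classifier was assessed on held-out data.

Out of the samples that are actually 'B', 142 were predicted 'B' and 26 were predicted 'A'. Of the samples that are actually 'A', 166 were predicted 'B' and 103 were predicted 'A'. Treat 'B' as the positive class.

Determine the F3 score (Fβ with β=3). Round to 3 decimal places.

0.780

Fβ = (1+β²)·TP / ((1+β²)·TP + β²·FN + FP), with β²=9
= 10·142 / (10·142 + 9·26 + 166) = 0.780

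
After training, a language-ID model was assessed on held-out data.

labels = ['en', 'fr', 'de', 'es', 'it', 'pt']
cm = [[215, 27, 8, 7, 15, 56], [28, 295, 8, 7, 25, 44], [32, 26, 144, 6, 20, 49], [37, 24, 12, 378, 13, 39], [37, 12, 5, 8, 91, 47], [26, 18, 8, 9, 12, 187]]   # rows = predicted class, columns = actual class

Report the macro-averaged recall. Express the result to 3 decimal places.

Per-class recall (TP/(TP+FN)):
  en: TP=215, FN=28+32+37+37+26=160 → 215/375 = 0.5733
  fr: TP=295, FN=27+26+24+12+18=107 → 295/402 = 0.7338
  de: TP=144, FN=8+8+12+5+8=41 → 144/185 = 0.7784
  es: TP=378, FN=7+7+6+8+9=37 → 378/415 = 0.9108
  it: TP=91, FN=15+25+20+13+12=85 → 91/176 = 0.5170
  pt: TP=187, FN=56+44+49+39+47=235 → 187/422 = 0.4431
Macro-recall = mean = (0.5733 + 0.7338 + 0.7784 + 0.9108 + 0.5170 + 0.4431) / 6 = 0.659

0.659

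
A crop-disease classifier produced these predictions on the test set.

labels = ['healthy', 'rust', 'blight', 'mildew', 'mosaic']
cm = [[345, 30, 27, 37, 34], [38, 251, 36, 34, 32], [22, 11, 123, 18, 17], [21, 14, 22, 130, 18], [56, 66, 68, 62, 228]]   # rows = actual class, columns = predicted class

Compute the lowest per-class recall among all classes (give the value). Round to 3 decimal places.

Per-class recall (TP/(TP+FN)):
  healthy: TP=345, FN=30+27+37+34=128 → 345/473 = 0.7294
  rust: TP=251, FN=38+36+34+32=140 → 251/391 = 0.6419
  blight: TP=123, FN=22+11+18+17=68 → 123/191 = 0.6440
  mildew: TP=130, FN=21+14+22+18=75 → 130/205 = 0.6341
  mosaic: TP=228, FN=56+66+68+62=252 → 228/480 = 0.4750
Lowest is class 'mosaic' with recall = 0.475.

0.475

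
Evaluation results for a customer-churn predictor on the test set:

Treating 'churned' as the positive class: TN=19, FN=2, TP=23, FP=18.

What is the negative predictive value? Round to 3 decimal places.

NPV = TN/(TN+FN) = 19/(19+2) = 0.905

0.905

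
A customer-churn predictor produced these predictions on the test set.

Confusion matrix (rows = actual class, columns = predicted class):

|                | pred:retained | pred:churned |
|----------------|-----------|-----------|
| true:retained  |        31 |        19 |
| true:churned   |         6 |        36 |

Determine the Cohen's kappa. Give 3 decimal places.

0.466

Observed agreement pₒ = trace/N = 67/92 = 0.7283
Expected agreement pₑ = Σ (rowᵢ·colᵢ)/N² = (50·37 + 42·55)/92² = 0.4915
κ = (pₒ − pₑ)/(1 − pₑ) = (0.7283 − 0.4915)/(1 − 0.4915) = 0.466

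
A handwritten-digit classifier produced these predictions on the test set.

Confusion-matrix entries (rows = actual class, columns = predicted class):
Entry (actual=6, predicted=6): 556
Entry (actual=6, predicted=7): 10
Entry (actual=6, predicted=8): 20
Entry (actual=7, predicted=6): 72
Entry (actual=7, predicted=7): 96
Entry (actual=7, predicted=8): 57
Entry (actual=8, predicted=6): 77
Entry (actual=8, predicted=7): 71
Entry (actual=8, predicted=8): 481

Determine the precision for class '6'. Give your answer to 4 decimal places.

One-vs-rest for '6': TP = diagonal; FP = other classes predicted '6'; FN = '6' predicted as other.
precision = TP/(TP+FP).
6: TP=556, FP=72+77=149 → 556/705 = 0.78865

0.7887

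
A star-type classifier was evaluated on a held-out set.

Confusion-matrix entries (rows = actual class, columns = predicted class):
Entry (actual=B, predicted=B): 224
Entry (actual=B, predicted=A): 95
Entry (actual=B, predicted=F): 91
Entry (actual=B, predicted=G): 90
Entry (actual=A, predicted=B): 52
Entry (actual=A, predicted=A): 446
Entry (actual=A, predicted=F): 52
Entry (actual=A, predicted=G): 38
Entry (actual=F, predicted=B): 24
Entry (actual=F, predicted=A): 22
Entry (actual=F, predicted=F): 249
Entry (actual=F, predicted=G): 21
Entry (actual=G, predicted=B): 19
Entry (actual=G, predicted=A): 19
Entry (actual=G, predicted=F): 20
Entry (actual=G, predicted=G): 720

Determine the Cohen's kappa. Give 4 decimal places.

Observed agreement pₒ = trace/N = 1639/2182 = 0.75115
Expected agreement pₑ = Σ (rowᵢ·colᵢ)/N² = (500·319 + 588·582 + 316·412 + 778·869)/2182² = 0.27472
κ = (pₒ − pₑ)/(1 − pₑ) = (0.75115 − 0.27472)/(1 − 0.27472) = 0.6569

0.6569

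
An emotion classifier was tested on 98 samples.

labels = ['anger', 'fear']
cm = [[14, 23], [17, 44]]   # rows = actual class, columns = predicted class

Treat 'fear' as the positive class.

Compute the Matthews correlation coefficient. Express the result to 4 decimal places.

MCC = (TP·TN − FP·FN) / √((TP+FP)(TP+FN)(TN+FP)(TN+FN))
Numerator = 44·14 − 23·17 = 225
Denominator = √(67·61·37·31) = √4687789 = 2165.1303
MCC = 225 / 2165.1303 = 0.1039

0.1039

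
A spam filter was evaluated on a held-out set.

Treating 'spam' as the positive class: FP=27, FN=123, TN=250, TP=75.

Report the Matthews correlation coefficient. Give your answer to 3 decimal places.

0.338

MCC = (TP·TN − FP·FN) / √((TP+FP)(TP+FN)(TN+FP)(TN+FN))
Numerator = 75·250 − 27·123 = 15429
Denominator = √(102·198·277·373) = √2086670916 = 45680.0932
MCC = 15429 / 45680.0932 = 0.338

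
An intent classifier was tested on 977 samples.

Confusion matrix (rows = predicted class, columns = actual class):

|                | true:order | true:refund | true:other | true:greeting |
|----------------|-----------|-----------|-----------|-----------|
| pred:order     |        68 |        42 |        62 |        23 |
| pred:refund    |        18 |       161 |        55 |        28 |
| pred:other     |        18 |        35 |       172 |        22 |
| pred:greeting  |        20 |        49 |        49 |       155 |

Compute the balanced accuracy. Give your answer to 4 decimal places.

0.5745

Balanced accuracy = mean of per-class recall.
  order: recall = 68/124 = 0.54839
  refund: recall = 161/287 = 0.56098
  other: recall = 172/338 = 0.50888
  greeting: recall = 155/228 = 0.67982
Mean = (0.54839 + 0.56098 + 0.50888 + 0.67982) / 4 = 0.5745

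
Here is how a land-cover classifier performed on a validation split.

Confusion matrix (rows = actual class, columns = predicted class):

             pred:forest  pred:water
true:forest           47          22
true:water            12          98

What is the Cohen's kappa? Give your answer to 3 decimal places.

Observed agreement pₒ = trace/N = 145/179 = 0.8101
Expected agreement pₑ = Σ (rowᵢ·colᵢ)/N² = (69·59 + 110·120)/179² = 0.5390
κ = (pₒ − pₑ)/(1 − pₑ) = (0.8101 − 0.5390)/(1 − 0.5390) = 0.588

0.588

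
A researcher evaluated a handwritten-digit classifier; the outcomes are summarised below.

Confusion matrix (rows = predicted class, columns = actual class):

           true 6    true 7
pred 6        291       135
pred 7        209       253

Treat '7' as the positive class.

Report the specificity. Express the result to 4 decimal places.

Specificity = TN/(TN+FP) = 291/(291+209) = 0.5820

0.5820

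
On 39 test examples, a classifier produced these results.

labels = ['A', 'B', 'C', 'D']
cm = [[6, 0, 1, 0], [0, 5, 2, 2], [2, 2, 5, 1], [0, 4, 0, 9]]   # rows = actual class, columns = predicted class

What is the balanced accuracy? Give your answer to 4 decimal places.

Balanced accuracy = mean of per-class recall.
  A: recall = 6/7 = 0.85714
  B: recall = 5/9 = 0.55556
  C: recall = 5/10 = 0.50000
  D: recall = 9/13 = 0.69231
Mean = (0.85714 + 0.55556 + 0.50000 + 0.69231) / 4 = 0.6513

0.6513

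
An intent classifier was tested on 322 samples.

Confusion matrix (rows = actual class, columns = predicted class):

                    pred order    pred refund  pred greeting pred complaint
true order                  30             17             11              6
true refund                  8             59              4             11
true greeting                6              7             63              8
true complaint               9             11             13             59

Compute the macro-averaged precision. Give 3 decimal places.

0.647

Per-class precision (TP/(TP+FP)):
  order: TP=30, FP=8+6+9=23 → 30/53 = 0.5660
  refund: TP=59, FP=17+7+11=35 → 59/94 = 0.6277
  greeting: TP=63, FP=11+4+13=28 → 63/91 = 0.6923
  complaint: TP=59, FP=6+11+8=25 → 59/84 = 0.7024
Macro-precision = mean = (0.5660 + 0.6277 + 0.6923 + 0.7024) / 4 = 0.647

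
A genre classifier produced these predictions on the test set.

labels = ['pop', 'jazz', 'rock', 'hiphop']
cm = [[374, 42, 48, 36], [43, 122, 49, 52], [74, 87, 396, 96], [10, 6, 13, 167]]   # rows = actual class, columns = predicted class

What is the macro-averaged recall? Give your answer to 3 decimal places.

0.666

Per-class recall (TP/(TP+FN)):
  pop: TP=374, FN=42+48+36=126 → 374/500 = 0.7480
  jazz: TP=122, FN=43+49+52=144 → 122/266 = 0.4586
  rock: TP=396, FN=74+87+96=257 → 396/653 = 0.6064
  hiphop: TP=167, FN=10+6+13=29 → 167/196 = 0.8520
Macro-recall = mean = (0.7480 + 0.4586 + 0.6064 + 0.8520) / 4 = 0.666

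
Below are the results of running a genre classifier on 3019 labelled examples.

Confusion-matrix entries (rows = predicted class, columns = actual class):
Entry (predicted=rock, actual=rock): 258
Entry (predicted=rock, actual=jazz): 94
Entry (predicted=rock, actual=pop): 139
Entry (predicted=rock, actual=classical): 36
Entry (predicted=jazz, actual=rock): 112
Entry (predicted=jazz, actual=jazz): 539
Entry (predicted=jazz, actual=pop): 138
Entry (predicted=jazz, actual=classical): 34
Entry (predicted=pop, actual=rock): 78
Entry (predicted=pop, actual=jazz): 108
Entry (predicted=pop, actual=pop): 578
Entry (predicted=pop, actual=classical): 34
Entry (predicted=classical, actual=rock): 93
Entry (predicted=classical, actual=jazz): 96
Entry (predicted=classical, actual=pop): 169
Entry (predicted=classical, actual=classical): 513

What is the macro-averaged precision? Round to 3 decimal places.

0.614

Per-class precision (TP/(TP+FP)):
  rock: TP=258, FP=94+139+36=269 → 258/527 = 0.4896
  jazz: TP=539, FP=112+138+34=284 → 539/823 = 0.6549
  pop: TP=578, FP=78+108+34=220 → 578/798 = 0.7243
  classical: TP=513, FP=93+96+169=358 → 513/871 = 0.5890
Macro-precision = mean = (0.4896 + 0.6549 + 0.7243 + 0.5890) / 4 = 0.614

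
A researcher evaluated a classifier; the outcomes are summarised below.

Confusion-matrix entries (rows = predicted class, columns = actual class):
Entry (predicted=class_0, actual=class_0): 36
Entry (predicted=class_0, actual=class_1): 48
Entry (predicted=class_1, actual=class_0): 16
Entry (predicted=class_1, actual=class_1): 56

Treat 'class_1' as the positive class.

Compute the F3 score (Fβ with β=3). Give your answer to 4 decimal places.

Fβ = (1+β²)·TP / ((1+β²)·TP + β²·FN + FP), with β²=9
= 10·56 / (10·56 + 9·48 + 16) = 0.5556

0.5556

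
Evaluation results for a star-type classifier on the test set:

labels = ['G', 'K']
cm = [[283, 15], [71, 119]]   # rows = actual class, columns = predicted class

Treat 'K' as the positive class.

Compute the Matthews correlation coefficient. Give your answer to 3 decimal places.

MCC = (TP·TN − FP·FN) / √((TP+FP)(TP+FN)(TN+FP)(TN+FN))
Numerator = 119·283 − 15·71 = 32612
Denominator = √(134·190·298·354) = √2685826320 = 51824.9585
MCC = 32612 / 51824.9585 = 0.629

0.629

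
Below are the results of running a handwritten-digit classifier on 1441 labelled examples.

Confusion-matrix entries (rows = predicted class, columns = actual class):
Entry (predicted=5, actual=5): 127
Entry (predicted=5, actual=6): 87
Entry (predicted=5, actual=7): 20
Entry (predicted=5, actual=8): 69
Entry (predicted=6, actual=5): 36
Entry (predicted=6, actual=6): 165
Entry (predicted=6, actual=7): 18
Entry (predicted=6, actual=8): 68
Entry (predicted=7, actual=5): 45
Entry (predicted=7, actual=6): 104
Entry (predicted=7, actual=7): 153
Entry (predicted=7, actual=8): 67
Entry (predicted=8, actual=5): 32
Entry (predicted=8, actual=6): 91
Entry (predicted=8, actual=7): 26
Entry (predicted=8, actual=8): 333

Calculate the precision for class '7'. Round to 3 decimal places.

0.415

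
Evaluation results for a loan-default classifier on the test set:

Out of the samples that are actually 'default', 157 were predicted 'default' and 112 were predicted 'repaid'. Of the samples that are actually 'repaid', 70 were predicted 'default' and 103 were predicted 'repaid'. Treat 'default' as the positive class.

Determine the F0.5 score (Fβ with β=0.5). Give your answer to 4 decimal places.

Fβ = (1+β²)·TP / ((1+β²)·TP + β²·FN + FP), with β²=1/4
= 1.25·157 / (1.25·157 + 0.25·112 + 70) = 0.6669

0.6669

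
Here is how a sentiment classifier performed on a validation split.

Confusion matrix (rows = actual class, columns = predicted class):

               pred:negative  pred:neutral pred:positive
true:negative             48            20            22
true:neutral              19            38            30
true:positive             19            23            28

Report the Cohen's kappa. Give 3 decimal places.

0.191

Observed agreement pₒ = trace/N = 114/247 = 0.4615
Expected agreement pₑ = Σ (rowᵢ·colᵢ)/N² = (90·86 + 87·81 + 70·80)/247² = 0.3342
κ = (pₒ − pₑ)/(1 − pₑ) = (0.4615 − 0.3342)/(1 − 0.3342) = 0.191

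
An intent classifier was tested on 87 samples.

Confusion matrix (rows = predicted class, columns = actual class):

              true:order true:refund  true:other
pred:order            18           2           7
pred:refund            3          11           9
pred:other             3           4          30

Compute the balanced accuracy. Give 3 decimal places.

0.683

Balanced accuracy = mean of per-class recall.
  order: recall = 18/24 = 0.7500
  refund: recall = 11/17 = 0.6471
  other: recall = 30/46 = 0.6522
Mean = (0.7500 + 0.6471 + 0.6522) / 3 = 0.683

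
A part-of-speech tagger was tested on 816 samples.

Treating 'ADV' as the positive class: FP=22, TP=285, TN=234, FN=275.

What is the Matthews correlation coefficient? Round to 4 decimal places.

MCC = (TP·TN − FP·FN) / √((TP+FP)(TP+FN)(TN+FP)(TN+FN))
Numerator = 285·234 − 22·275 = 60640
Denominator = √(307·560·256·509) = √22401863680 = 149672.5215
MCC = 60640 / 149672.5215 = 0.4052

0.4052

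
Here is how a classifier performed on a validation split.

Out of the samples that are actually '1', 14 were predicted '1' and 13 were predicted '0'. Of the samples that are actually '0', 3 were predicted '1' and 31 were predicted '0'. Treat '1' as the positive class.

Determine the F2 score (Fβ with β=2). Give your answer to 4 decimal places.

Fβ = (1+β²)·TP / ((1+β²)·TP + β²·FN + FP), with β²=4
= 5·14 / (5·14 + 4·13 + 3) = 0.5600

0.5600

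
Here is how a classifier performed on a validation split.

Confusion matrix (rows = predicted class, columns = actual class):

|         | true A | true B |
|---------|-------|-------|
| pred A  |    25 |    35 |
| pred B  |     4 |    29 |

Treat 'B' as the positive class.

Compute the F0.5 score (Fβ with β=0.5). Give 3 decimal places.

0.740

Fβ = (1+β²)·TP / ((1+β²)·TP + β²·FN + FP), with β²=1/4
= 1.25·29 / (1.25·29 + 0.25·35 + 4) = 0.740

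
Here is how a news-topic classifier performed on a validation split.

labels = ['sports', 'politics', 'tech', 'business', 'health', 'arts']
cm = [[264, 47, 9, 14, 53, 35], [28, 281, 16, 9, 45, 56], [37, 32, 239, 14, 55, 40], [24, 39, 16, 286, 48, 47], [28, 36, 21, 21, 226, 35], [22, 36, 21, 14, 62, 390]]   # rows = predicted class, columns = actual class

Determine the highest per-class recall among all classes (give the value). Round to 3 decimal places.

0.799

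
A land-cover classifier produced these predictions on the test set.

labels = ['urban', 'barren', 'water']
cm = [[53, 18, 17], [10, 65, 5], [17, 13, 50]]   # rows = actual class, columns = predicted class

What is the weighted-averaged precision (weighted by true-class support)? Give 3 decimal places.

0.678

Per-class precision (TP/(TP+FP)):
  urban: TP=53, FP=10+17=27 → 53/80 = 0.6625
  barren: TP=65, FP=18+13=31 → 65/96 = 0.6771
  water: TP=50, FP=17+5=22 → 50/72 = 0.6944
Weighted-precision = Σ (supportᵢ/N)·precisionᵢ with N=248: (88/248)·0.6625 + (80/248)·0.6771 + (80/248)·0.6944 = 0.678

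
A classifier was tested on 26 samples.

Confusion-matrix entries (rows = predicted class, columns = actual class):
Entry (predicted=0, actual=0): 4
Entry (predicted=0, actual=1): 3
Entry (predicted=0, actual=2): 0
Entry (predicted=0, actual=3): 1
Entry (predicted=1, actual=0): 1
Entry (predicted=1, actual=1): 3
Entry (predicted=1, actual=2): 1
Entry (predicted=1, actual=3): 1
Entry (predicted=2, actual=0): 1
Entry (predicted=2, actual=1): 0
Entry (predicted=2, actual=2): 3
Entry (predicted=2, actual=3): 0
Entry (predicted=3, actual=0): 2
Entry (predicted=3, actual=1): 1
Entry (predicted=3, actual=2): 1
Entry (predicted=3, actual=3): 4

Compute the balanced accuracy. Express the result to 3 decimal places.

Balanced accuracy = mean of per-class recall.
  0: recall = 4/8 = 0.5000
  1: recall = 3/7 = 0.4286
  2: recall = 3/5 = 0.6000
  3: recall = 4/6 = 0.6667
Mean = (0.5000 + 0.4286 + 0.6000 + 0.6667) / 4 = 0.549

0.549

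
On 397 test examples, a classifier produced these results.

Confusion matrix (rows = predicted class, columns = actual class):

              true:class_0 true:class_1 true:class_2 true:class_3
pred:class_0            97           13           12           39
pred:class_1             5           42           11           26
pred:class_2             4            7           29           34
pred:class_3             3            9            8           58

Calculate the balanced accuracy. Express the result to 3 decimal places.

Balanced accuracy = mean of per-class recall.
  class_0: recall = 97/109 = 0.8899
  class_1: recall = 42/71 = 0.5915
  class_2: recall = 29/60 = 0.4833
  class_3: recall = 58/157 = 0.3694
Mean = (0.8899 + 0.5915 + 0.4833 + 0.3694) / 4 = 0.584

0.584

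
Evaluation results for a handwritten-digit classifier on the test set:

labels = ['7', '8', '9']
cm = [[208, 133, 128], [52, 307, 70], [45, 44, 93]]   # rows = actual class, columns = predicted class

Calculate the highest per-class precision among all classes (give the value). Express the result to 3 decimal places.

0.682

Per-class precision (TP/(TP+FP)):
  7: TP=208, FP=52+45=97 → 208/305 = 0.6820
  8: TP=307, FP=133+44=177 → 307/484 = 0.6343
  9: TP=93, FP=128+70=198 → 93/291 = 0.3196
Highest is class '7' with precision = 0.682.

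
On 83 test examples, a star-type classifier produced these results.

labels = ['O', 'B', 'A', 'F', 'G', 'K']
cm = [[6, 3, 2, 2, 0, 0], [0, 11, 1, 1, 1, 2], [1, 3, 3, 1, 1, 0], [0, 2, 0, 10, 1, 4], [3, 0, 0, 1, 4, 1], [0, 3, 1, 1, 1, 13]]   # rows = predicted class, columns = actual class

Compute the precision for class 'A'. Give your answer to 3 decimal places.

Treat 'A' as positive and all other classes as negative.
precision = TP/(TP+FP).
A: TP=3, FP=1+3+1+1+0=6 → 3/9 = 0.3333

0.333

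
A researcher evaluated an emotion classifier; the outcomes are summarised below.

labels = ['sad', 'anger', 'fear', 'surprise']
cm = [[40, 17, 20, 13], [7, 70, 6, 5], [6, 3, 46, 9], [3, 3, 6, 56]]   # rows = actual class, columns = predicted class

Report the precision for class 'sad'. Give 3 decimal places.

0.714

Treat 'sad' as positive and all other classes as negative.
precision = TP/(TP+FP).
sad: TP=40, FP=7+6+3=16 → 40/56 = 0.7143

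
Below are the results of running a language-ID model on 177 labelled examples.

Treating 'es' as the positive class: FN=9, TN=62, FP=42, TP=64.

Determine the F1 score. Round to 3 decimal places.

Precision = TP/(TP+FP) = 64/106 = 0.6038
Recall = TP/(TP+FN) = 64/73 = 0.8767
F1 = 2·TP/(2·TP+FP+FN) = 128/179 = 0.715

0.715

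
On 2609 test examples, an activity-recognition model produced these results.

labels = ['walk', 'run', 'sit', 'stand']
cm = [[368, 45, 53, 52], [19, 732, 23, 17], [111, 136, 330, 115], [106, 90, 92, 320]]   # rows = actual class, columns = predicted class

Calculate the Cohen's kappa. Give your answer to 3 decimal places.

0.556

Observed agreement pₒ = trace/N = 1750/2609 = 0.6708
Expected agreement pₑ = Σ (rowᵢ·colᵢ)/N² = (518·604 + 791·1003 + 692·498 + 608·504)/2609² = 0.2582
κ = (pₒ − pₑ)/(1 − pₑ) = (0.6708 − 0.2582)/(1 − 0.2582) = 0.556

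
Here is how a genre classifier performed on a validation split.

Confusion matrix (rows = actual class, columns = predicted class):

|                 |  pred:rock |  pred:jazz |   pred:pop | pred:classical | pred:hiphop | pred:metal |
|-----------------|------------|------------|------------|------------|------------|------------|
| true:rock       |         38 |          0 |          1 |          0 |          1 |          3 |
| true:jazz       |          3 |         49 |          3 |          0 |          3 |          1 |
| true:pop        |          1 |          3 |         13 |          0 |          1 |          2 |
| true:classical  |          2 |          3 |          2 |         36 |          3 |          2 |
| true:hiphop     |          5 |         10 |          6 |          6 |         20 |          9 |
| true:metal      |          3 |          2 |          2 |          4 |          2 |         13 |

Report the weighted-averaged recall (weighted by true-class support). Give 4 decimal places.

Per-class recall (TP/(TP+FN)):
  rock: TP=38, FN=0+1+0+1+3=5 → 38/43 = 0.88372
  jazz: TP=49, FN=3+3+0+3+1=10 → 49/59 = 0.83051
  pop: TP=13, FN=1+3+0+1+2=7 → 13/20 = 0.65000
  classical: TP=36, FN=2+3+2+3+2=12 → 36/48 = 0.75000
  hiphop: TP=20, FN=5+10+6+6+9=36 → 20/56 = 0.35714
  metal: TP=13, FN=3+2+2+4+2=13 → 13/26 = 0.50000
Weighted-recall = Σ (supportᵢ/N)·recallᵢ with N=252: (43/252)·0.88372 + (59/252)·0.83051 + (20/252)·0.65000 + (48/252)·0.75000 + (56/252)·0.35714 + (26/252)·0.50000 = 0.6706

0.6706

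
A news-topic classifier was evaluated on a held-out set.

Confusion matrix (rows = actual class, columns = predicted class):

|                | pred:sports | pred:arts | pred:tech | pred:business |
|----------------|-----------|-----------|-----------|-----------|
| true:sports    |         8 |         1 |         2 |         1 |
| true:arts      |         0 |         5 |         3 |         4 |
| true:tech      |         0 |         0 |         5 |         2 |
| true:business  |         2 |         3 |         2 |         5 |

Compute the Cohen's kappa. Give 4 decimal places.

0.3826

Observed agreement pₒ = trace/N = 23/43 = 0.53488
Expected agreement pₑ = Σ (rowᵢ·colᵢ)/N² = (12·10 + 12·9 + 7·12 + 12·12)/43² = 0.24662
κ = (pₒ − pₑ)/(1 − pₑ) = (0.53488 − 0.24662)/(1 − 0.24662) = 0.3826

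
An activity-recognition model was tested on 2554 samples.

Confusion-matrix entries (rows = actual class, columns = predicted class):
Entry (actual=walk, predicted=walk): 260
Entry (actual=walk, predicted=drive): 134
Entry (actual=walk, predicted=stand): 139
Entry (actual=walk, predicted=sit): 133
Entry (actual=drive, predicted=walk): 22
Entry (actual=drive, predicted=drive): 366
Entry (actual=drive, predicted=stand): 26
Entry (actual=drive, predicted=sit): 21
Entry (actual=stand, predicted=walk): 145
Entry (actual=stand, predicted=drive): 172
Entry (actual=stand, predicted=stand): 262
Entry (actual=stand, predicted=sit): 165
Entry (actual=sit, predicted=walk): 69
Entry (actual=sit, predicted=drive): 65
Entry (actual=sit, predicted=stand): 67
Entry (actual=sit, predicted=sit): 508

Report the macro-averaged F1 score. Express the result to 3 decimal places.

Per-class F1 score (2·TP/(2·TP+FP+FN)):
  walk: TP=260, FP=22+145+69=236, FN=134+139+133=406 → 520/1162 = 0.4475
  drive: TP=366, FP=134+172+65=371, FN=22+26+21=69 → 732/1172 = 0.6246
  stand: TP=262, FP=139+26+67=232, FN=145+172+165=482 → 524/1238 = 0.4233
  sit: TP=508, FP=133+21+165=319, FN=69+65+67=201 → 1016/1536 = 0.6615
Macro-F1 score = mean = (0.4475 + 0.6246 + 0.4233 + 0.6615) / 4 = 0.539

0.539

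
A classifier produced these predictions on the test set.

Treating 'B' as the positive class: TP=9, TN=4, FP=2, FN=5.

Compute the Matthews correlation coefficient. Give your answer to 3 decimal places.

0.285

MCC = (TP·TN − FP·FN) / √((TP+FP)(TP+FN)(TN+FP)(TN+FN))
Numerator = 9·4 − 2·5 = 26
Denominator = √(11·14·6·9) = √8316 = 91.1921
MCC = 26 / 91.1921 = 0.285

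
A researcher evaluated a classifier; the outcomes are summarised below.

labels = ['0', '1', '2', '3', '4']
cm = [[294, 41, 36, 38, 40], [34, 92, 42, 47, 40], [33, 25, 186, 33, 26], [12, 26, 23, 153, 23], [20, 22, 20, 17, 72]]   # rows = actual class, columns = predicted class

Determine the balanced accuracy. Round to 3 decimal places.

0.550

Balanced accuracy = mean of per-class recall.
  0: recall = 294/449 = 0.6548
  1: recall = 92/255 = 0.3608
  2: recall = 186/303 = 0.6139
  3: recall = 153/237 = 0.6456
  4: recall = 72/151 = 0.4768
Mean = (0.6548 + 0.3608 + 0.6139 + 0.6456 + 0.4768) / 5 = 0.550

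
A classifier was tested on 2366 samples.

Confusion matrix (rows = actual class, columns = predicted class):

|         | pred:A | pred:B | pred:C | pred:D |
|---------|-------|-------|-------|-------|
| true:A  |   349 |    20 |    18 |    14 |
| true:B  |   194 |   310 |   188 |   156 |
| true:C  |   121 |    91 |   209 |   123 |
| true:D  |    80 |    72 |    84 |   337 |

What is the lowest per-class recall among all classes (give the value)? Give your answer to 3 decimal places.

0.366

Per-class recall (TP/(TP+FN)):
  A: TP=349, FN=20+18+14=52 → 349/401 = 0.8703
  B: TP=310, FN=194+188+156=538 → 310/848 = 0.3656
  C: TP=209, FN=121+91+123=335 → 209/544 = 0.3842
  D: TP=337, FN=80+72+84=236 → 337/573 = 0.5881
Lowest is class 'B' with recall = 0.366.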